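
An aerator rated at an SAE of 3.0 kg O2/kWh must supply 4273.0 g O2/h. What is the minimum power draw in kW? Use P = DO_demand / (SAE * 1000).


SAE in g O2/kWh = 3.0 * 1000 = 3000 g/kWh
P = DO_demand / SAE_g = 4273.0 / 3000 = 1.42433 kW

1.42433 kW


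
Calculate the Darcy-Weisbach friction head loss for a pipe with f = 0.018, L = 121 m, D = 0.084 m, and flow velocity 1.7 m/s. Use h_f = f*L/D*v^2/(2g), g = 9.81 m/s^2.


v^2 = 1.7^2 = 2.89 m^2/s^2
L/D = 121/0.084 = 1440.4762
h_f = f*(L/D)*v^2/(2g) = 0.018 * 1440.4762 * 2.89 / 19.62 = 3.81924 m

3.81924 m


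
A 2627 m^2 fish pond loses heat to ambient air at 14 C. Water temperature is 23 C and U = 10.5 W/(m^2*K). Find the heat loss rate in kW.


Temperature difference dT = 23 - 14 = 9 K
Heat loss (W) = U * A * dT = 10.5 * 2627 * 9 = 248251.5 W
Convert to kW: 248251.5 / 1000 = 248.2515 kW

248.2515 kW


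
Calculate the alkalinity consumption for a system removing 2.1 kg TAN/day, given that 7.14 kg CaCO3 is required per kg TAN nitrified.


Alkalinity factor: 7.14 kg CaCO3 consumed per kg TAN nitrified
alk = 2.1 kg TAN * 7.14 = 14.994 kg CaCO3/day

14.994 kg CaCO3/day


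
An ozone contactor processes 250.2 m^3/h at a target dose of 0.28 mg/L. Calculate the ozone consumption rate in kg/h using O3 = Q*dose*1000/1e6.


O3 demand (mg/h) = Q * dose * 1000 = 250.2 * 0.28 * 1000 = 70056 mg/h
Convert mg to kg: 70056 / 1e6 = 0.070056 kg/h

0.070056 kg/h


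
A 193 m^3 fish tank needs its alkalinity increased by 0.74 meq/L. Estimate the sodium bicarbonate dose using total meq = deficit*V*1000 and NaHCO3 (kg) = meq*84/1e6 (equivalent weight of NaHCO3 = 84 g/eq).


Tank volume in L = 193 m^3 * 1000 = 193000 L
Total meq required = 0.74 meq/L * 193000 L = 142820 meq
NaHCO3 mass = 142820 meq * 84 mg/meq / 1e6 = 11.9969 kg

11.9969 kg


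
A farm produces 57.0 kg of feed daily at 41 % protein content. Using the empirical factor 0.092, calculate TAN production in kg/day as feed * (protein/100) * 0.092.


Protein in feed = 57.0 * 41/100 = 23.37 kg/day
TAN = protein * 0.092 = 23.37 * 0.092 = 2.15004 kg/day

2.15004 kg/day


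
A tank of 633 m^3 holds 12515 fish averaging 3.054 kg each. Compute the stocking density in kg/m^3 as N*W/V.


Total biomass = 12515 fish * 3.054 kg = 38220.81 kg
Density = total biomass / volume = 38220.81 / 633 = 60.3804 kg/m^3

60.3804 kg/m^3


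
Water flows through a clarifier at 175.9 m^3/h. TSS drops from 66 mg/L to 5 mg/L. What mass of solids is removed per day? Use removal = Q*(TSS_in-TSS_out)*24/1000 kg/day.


Concentration drop: TSS_in - TSS_out = 66 - 5 = 61 mg/L
Hourly solids removed = Q * dTSS = 175.9 m^3/h * 61 mg/L = 10729.9 g/h  (m^3/h * mg/L = g/h)
Daily solids removed = 10729.9 * 24 = 257517.6 g/day
Convert g to kg: 257517.6 / 1000 = 257.5176 kg/day

257.5176 kg/day


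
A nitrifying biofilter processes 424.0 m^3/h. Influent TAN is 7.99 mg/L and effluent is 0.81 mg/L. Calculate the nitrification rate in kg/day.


Concentration drop: TAN_in - TAN_out = 7.99 - 0.81 = 7.18 mg/L
Hourly TAN removed = Q * dTAN = 424.0 m^3/h * 7.18 mg/L = 3044.32 g/h  (m^3/h * mg/L = g/h)
Daily TAN removed = 3044.32 * 24 = 73063.68 g/day
Convert to kg/day: 73063.68 / 1000 = 73.06368 kg/day

73.06368 kg/day


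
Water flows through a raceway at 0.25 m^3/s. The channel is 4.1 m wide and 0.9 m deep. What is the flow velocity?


Cross-sectional area = W * d = 4.1 * 0.9 = 3.69 m^2
Velocity = Q / A = 0.25 / 3.69 = 0.0677507 m/s

0.0677507 m/s


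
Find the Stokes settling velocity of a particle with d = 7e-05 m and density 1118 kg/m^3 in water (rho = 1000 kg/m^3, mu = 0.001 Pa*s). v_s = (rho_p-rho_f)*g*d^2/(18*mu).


Density difference: rho_p - rho_f = 1118 - 1000 = 118 kg/m^3
d^2 = (7e-05)^2 = 4.9e-09 m^2
Numerator = (rho_p - rho_f) * g * d^2 = 118 * 9.81 * 4.9e-09 = 5.672142e-06
Denominator = 18 * mu = 18 * 0.001 = 0.018
v_s = 5.672142e-06 / 0.018 = 3.15119e-04 m/s
Check: Re = rho_f * v_s * d / mu = 1000 * 3.15119e-04 * 7e-05 / 0.001 = 0.0221 < 1, so Stokes' law applies.

3.15119e-04 m/s


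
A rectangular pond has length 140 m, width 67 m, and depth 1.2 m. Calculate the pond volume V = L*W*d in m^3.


Base area = L * W = 140 * 67 = 9380 m^2
Volume = area * depth = 9380 * 1.2 = 11256 m^3

11256 m^3


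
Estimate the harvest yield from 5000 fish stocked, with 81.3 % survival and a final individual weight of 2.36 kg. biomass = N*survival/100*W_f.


Survivors = 5000 * 81.3/100 = 4065 fish
Harvest biomass = survivors * W_f = 4065 * 2.36 = 9593.4 kg

9593.4 kg


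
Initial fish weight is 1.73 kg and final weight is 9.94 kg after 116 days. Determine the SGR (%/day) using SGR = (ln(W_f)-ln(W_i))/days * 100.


ln(W_f) = ln(9.94) = 2.296567
ln(W_i) = ln(1.73) = 0.54812141
ln(W_f) - ln(W_i) = 2.296567 - 0.54812141 = 1.7484456
SGR = 1.7484456 / 116 * 100 = 1.50728 %/day

1.50728 %/day


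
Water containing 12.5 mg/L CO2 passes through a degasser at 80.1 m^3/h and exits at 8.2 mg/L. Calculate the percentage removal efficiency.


CO2_out / CO2_in = 8.2 / 12.5 = 0.656
Fraction remaining = 0.656
efficiency = (1 - 0.656) * 100 = 34.4 %

34.4 %


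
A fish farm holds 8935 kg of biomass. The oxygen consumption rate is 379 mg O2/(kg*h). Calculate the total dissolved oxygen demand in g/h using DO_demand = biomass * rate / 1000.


Total O2 consumption (mg/h) = 8935 kg * 379 mg/(kg*h) = 3386365 mg/h
Convert to g/h: 3386365 / 1000 = 3386.365 g/h

3386.365 g/h


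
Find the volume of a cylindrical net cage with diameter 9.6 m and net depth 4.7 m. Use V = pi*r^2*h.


r = d/2 = 9.6/2 = 4.8 m
Base area = pi*r^2 = pi*4.8^2 = 72.382295 m^2
Volume = 72.382295 * 4.7 = 340.197 m^3

340.197 m^3


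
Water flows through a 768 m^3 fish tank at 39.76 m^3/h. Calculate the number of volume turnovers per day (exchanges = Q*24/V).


Daily flow volume = 39.76 m^3/h * 24 h = 954.24 m^3/day
Exchanges = daily flow / tank volume = 954.24 / 768 = 1.2425 exchanges/day

1.2425 exchanges/day


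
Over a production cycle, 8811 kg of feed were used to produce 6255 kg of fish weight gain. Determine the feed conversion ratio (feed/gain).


FCR = feed consumed / weight gained
FCR = 8811 kg / 6255 kg = 1.40863

1.40863


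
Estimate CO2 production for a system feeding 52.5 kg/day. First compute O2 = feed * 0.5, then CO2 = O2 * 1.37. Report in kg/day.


O2 = 52.5 * 0.5 = 26.25
CO2 = 26.25 * 1.37 = 35.9625

35.9625 kg/day


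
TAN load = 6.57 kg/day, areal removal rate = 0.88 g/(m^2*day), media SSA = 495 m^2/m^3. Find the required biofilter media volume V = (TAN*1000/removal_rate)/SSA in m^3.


A = 6.57*1000 / 0.88 = 7465.9091 m^2
V = 7465.9091 / 495 = 15.0826

15.0826 m^3


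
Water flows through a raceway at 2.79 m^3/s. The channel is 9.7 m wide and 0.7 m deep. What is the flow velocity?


Cross-sectional area = W * d = 9.7 * 0.7 = 6.79 m^2
Velocity = Q / A = 2.79 / 6.79 = 0.410898 m/s

0.410898 m/s


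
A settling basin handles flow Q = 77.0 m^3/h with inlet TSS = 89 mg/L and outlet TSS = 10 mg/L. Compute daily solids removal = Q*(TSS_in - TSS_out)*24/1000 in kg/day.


Concentration drop: TSS_in - TSS_out = 89 - 10 = 79 mg/L
Hourly solids removed = Q * dTSS = 77.0 m^3/h * 79 mg/L = 6083 g/h  (m^3/h * mg/L = g/h)
Daily solids removed = 6083 * 24 = 145992 g/day
Convert g to kg: 145992 / 1000 = 145.992 kg/day

145.992 kg/day


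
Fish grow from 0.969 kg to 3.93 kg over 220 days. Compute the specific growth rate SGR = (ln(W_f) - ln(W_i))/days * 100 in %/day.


ln(W_f) = ln(3.93) = 1.3686394
ln(W_i) = ln(0.969) = -0.031490667
ln(W_f) - ln(W_i) = 1.3686394 - -0.031490667 = 1.4001301
SGR = 1.4001301 / 220 * 100 = 0.636423 %/day

0.636423 %/day


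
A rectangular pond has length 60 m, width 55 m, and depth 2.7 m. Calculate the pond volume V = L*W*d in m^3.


Base area = L * W = 60 * 55 = 3300 m^2
Volume = area * depth = 3300 * 2.7 = 8910 m^3

8910 m^3


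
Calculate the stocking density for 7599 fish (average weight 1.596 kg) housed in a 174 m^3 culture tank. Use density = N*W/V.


Total biomass = 7599 fish * 1.596 kg = 12128.004 kg
Density = total biomass / volume = 12128.004 / 174 = 69.7012 kg/m^3

69.7012 kg/m^3


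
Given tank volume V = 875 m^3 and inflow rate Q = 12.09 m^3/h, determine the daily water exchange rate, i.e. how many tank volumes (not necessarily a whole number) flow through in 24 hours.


Daily flow volume = 12.09 m^3/h * 24 h = 290.16 m^3/day
Exchanges = daily flow / tank volume = 290.16 / 875 = 0.331611 exchanges/day

0.331611 exchanges/day


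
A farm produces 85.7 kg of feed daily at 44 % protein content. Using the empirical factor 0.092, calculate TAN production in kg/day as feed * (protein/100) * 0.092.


Protein in feed = 85.7 * 44/100 = 37.708 kg/day
TAN = protein * 0.092 = 37.708 * 0.092 = 3.469136 kg/day

3.469136 kg/day


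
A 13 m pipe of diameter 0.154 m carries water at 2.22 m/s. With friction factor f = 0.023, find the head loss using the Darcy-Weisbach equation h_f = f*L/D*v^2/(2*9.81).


v^2 = 2.22^2 = 4.9284 m^2/s^2
L/D = 13/0.154 = 84.415584
h_f = f*(L/D)*v^2/(2g) = 0.023 * 84.415584 * 4.9284 / 19.62 = 0.487705 m

0.487705 m


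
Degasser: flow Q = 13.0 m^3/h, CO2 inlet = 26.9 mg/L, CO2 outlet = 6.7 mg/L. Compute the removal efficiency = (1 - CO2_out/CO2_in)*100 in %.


CO2_out / CO2_in = 6.7 / 26.9 = 0.24907063
Fraction remaining = 0.24907063
efficiency = (1 - 0.24907063) * 100 = 75.0929 %

75.0929 %


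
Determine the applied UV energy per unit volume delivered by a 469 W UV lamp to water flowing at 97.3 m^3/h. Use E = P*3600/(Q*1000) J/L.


Energy delivered per hour = 469 W * 3600 s = 1688400 J/h
Volume treated per hour = 97.3 m^3/h * 1000 = 97300 L/h
dose = 1688400 / 97300 = 17.3525 J/L

17.3525 J/L


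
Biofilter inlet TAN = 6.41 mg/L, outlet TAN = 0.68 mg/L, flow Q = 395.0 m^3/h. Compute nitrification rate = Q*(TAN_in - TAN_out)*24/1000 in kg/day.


Concentration drop: TAN_in - TAN_out = 6.41 - 0.68 = 5.73 mg/L
Hourly TAN removed = Q * dTAN = 395.0 m^3/h * 5.73 mg/L = 2263.35 g/h  (m^3/h * mg/L = g/h)
Daily TAN removed = 2263.35 * 24 = 54320.4 g/day
Convert to kg/day: 54320.4 / 1000 = 54.3204 kg/day

54.3204 kg/day


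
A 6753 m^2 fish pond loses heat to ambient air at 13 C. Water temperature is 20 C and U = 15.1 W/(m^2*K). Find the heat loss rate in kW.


Temperature difference dT = 20 - 13 = 7 K
Heat loss (W) = U * A * dT = 15.1 * 6753 * 7 = 713792.1 W
Convert to kW: 713792.1 / 1000 = 713.7921 kW

713.7921 kW


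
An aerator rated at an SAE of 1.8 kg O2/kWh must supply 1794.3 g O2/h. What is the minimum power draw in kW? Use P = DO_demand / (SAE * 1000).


SAE in g O2/kWh = 1.8 * 1000 = 1800 g/kWh
P = DO_demand / SAE_g = 1794.3 / 1800 = 0.996833 kW

0.996833 kW


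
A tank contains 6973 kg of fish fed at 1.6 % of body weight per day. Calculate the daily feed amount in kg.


Feeding rate fraction = 1.6% / 100 = 0.016
Daily feed = 6973 kg * 0.016 = 111.568 kg/day

111.568 kg/day


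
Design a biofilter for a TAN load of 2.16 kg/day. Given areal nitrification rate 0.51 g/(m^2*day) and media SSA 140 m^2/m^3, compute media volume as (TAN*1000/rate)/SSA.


A = 2.16*1000 / 0.51 = 4235.2941 m^2
V = 4235.2941 / 140 = 30.2521

30.2521 m^3


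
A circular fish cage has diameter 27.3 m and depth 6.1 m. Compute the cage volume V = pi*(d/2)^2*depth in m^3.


r = d/2 = 27.3/2 = 13.65 m
Base area = pi*r^2 = pi*13.65^2 = 585.3494 m^2
Volume = 585.3494 * 6.1 = 3570.63 m^3

3570.63 m^3


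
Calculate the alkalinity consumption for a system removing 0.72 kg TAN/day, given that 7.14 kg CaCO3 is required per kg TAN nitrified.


Alkalinity factor: 7.14 kg CaCO3 consumed per kg TAN nitrified
alk = 0.72 kg TAN * 7.14 = 5.1408 kg CaCO3/day

5.1408 kg CaCO3/day


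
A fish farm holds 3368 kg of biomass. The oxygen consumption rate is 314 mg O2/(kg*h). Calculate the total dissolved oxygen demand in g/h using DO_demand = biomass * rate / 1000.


Total O2 consumption (mg/h) = 3368 kg * 314 mg/(kg*h) = 1057552 mg/h
Convert to g/h: 1057552 / 1000 = 1057.552 g/h

1057.552 g/h


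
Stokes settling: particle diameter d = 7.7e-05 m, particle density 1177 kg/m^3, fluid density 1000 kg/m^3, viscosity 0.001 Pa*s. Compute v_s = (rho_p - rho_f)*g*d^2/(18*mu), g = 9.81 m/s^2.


Density difference: rho_p - rho_f = 1177 - 1000 = 177 kg/m^3
d^2 = (7.7e-05)^2 = 5.929e-09 m^2
Numerator = (rho_p - rho_f) * g * d^2 = 177 * 9.81 * 5.929e-09 = 1.0294938e-05
Denominator = 18 * mu = 18 * 0.001 = 0.018
v_s = 1.0294938e-05 / 0.018 = 5.71941e-04 m/s
Check: Re = rho_f * v_s * d / mu = 1000 * 5.71941e-04 * 7.7e-05 / 0.001 = 0.044 < 1, so Stokes' law applies.

5.71941e-04 m/s


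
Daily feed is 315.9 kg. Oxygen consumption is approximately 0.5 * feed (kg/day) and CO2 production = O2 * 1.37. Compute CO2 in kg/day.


O2 = 315.9 * 0.5 = 157.95
CO2 = 157.95 * 1.37 = 216.3915

216.3915 kg/day


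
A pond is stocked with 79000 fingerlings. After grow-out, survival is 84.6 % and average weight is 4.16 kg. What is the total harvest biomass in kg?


Survivors = 79000 * 84.6/100 = 66834 fish
Harvest biomass = survivors * W_f = 66834 * 4.16 = 278029.44 kg

278029.44 kg


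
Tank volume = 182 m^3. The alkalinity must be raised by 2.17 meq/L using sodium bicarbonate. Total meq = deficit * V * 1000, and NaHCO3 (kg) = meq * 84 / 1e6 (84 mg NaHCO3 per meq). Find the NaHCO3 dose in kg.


Tank volume in L = 182 m^3 * 1000 = 182000 L
Total meq required = 2.17 meq/L * 182000 L = 394940 meq
NaHCO3 mass = 394940 meq * 84 mg/meq / 1e6 = 33.175 kg

33.175 kg


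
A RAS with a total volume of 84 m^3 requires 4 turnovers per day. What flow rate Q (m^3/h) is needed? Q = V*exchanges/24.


Daily recirculation volume = 84 m^3 * 4 = 336 m^3/day
Flow rate Q = daily volume / 24 h = 336 / 24 = 14 m^3/h

14 m^3/h


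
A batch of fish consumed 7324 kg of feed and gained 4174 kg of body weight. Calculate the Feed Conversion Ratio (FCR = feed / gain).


FCR = feed consumed / weight gained
FCR = 7324 kg / 4174 kg = 1.75467

1.75467


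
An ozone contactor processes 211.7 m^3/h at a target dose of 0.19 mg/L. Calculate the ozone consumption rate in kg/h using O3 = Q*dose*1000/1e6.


O3 demand (mg/h) = Q * dose * 1000 = 211.7 * 0.19 * 1000 = 40223 mg/h
Convert mg to kg: 40223 / 1e6 = 0.040223 kg/h

0.040223 kg/h


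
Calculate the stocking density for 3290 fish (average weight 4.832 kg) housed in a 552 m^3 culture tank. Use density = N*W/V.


Total biomass = 3290 fish * 4.832 kg = 15897.28 kg
Density = total biomass / volume = 15897.28 / 552 = 28.7994 kg/m^3

28.7994 kg/m^3


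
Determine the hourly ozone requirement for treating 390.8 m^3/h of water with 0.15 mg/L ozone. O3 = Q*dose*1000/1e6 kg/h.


O3 demand (mg/h) = Q * dose * 1000 = 390.8 * 0.15 * 1000 = 58620 mg/h
Convert mg to kg: 58620 / 1e6 = 0.05862 kg/h

0.05862 kg/h


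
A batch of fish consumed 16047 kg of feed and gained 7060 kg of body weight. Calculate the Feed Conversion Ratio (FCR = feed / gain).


FCR = feed consumed / weight gained
FCR = 16047 kg / 7060 kg = 2.27295

2.27295


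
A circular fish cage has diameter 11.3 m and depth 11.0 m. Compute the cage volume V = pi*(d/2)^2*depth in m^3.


r = d/2 = 11.3/2 = 5.65 m
Base area = pi*r^2 = pi*5.65^2 = 100.28749 m^2
Volume = 100.28749 * 11.0 = 1103.16 m^3

1103.16 m^3


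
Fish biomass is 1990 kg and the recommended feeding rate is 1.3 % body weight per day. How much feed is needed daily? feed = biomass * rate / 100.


Feeding rate fraction = 1.3% / 100 = 0.013
Daily feed = 1990 kg * 0.013 = 25.87 kg/day

25.87 kg/day


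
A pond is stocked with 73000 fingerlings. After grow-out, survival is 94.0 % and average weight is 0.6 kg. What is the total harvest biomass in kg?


Survivors = 73000 * 94.0/100 = 68620 fish
Harvest biomass = survivors * W_f = 68620 * 0.6 = 41172 kg

41172 kg


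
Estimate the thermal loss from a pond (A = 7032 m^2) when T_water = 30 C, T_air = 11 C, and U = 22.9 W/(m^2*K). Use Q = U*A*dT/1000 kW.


Temperature difference dT = 30 - 11 = 19 K
Heat loss (W) = U * A * dT = 22.9 * 7032 * 19 = 3059623.2 W
Convert to kW: 3059623.2 / 1000 = 3059.6232 kW

3059.6232 kW


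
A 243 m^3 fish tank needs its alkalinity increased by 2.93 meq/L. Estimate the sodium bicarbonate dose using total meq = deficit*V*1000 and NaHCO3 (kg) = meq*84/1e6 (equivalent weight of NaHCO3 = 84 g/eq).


Tank volume in L = 243 m^3 * 1000 = 243000 L
Total meq required = 2.93 meq/L * 243000 L = 711990 meq
NaHCO3 mass = 711990 meq * 84 mg/meq / 1e6 = 59.8072 kg

59.8072 kg


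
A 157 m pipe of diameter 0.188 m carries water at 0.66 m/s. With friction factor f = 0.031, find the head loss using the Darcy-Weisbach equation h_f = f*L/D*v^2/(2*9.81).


v^2 = 0.66^2 = 0.4356 m^2/s^2
L/D = 157/0.188 = 835.10638
h_f = f*(L/D)*v^2/(2g) = 0.031 * 835.10638 * 0.4356 / 19.62 = 0.574768 m

0.574768 m


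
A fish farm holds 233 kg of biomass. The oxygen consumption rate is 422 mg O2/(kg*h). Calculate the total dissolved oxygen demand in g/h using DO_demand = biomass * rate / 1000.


Total O2 consumption (mg/h) = 233 kg * 422 mg/(kg*h) = 98326 mg/h
Convert to g/h: 98326 / 1000 = 98.326 g/h

98.326 g/h


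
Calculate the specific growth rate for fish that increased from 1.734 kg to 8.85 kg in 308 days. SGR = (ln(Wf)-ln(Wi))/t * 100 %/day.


ln(W_f) = ln(8.85) = 2.1804175
ln(W_i) = ln(1.734) = 0.55043088
ln(W_f) - ln(W_i) = 2.1804175 - 0.55043088 = 1.6299866
SGR = 1.6299866 / 308 * 100 = 0.529216 %/day

0.529216 %/day


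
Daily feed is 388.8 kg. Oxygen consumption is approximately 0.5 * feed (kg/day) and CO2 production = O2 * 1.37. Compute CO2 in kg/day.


O2 = 388.8 * 0.5 = 194.4
CO2 = 194.4 * 1.37 = 266.328

266.328 kg/day


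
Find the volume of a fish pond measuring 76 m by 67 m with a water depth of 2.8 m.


Base area = L * W = 76 * 67 = 5092 m^2
Volume = area * depth = 5092 * 2.8 = 14257.6 m^3

14257.6 m^3


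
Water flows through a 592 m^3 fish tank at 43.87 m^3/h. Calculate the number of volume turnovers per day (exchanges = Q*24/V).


Daily flow volume = 43.87 m^3/h * 24 h = 1052.88 m^3/day
Exchanges = daily flow / tank volume = 1052.88 / 592 = 1.77851 exchanges/day

1.77851 exchanges/day


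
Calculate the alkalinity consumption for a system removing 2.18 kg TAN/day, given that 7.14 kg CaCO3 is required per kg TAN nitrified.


Alkalinity factor: 7.14 kg CaCO3 consumed per kg TAN nitrified
alk = 2.18 kg TAN * 7.14 = 15.5652 kg CaCO3/day

15.5652 kg CaCO3/day


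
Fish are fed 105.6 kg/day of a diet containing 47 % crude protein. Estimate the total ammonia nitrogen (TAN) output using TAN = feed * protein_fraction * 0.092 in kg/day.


Protein in feed = 105.6 * 47/100 = 49.632 kg/day
TAN = protein * 0.092 = 49.632 * 0.092 = 4.566144 kg/day

4.566144 kg/day


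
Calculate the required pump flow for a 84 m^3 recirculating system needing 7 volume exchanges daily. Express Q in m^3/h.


Daily recirculation volume = 84 m^3 * 7 = 588 m^3/day
Flow rate Q = daily volume / 24 h = 588 / 24 = 24.5 m^3/h

24.5 m^3/h


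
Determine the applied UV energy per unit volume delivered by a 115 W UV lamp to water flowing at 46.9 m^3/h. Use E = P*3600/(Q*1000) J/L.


Energy delivered per hour = 115 W * 3600 s = 414000 J/h
Volume treated per hour = 46.9 m^3/h * 1000 = 46900 L/h
dose = 414000 / 46900 = 8.82729 J/L

8.82729 J/L


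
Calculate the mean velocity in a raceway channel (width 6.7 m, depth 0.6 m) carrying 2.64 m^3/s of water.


Cross-sectional area = W * d = 6.7 * 0.6 = 4.02 m^2
Velocity = Q / A = 2.64 / 4.02 = 0.656716 m/s

0.656716 m/s


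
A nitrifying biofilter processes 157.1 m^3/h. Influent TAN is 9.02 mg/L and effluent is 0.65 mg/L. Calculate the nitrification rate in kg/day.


Concentration drop: TAN_in - TAN_out = 9.02 - 0.65 = 8.37 mg/L
Hourly TAN removed = Q * dTAN = 157.1 m^3/h * 8.37 mg/L = 1314.927 g/h  (m^3/h * mg/L = g/h)
Daily TAN removed = 1314.927 * 24 = 31558.248 g/day
Convert to kg/day: 31558.248 / 1000 = 31.558248 kg/day

31.558248 kg/day


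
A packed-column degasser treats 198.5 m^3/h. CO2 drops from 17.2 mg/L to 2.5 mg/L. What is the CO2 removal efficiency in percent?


CO2_out / CO2_in = 2.5 / 17.2 = 0.14534884
Fraction remaining = 0.14534884
efficiency = (1 - 0.14534884) * 100 = 85.4651 %

85.4651 %


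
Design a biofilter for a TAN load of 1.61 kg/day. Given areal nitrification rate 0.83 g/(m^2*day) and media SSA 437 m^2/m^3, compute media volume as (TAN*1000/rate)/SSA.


A = 1.61*1000 / 0.83 = 1939.759 m^2
V = 1939.759 / 437 = 4.43881

4.43881 m^3


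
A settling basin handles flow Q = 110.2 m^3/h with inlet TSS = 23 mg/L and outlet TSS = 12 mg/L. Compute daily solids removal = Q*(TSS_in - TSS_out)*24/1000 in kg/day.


Concentration drop: TSS_in - TSS_out = 23 - 12 = 11 mg/L
Hourly solids removed = Q * dTSS = 110.2 m^3/h * 11 mg/L = 1212.2 g/h  (m^3/h * mg/L = g/h)
Daily solids removed = 1212.2 * 24 = 29092.8 g/day
Convert g to kg: 29092.8 / 1000 = 29.0928 kg/day

29.0928 kg/day


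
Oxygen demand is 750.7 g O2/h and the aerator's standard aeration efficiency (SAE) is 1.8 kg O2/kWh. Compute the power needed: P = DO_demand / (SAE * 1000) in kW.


SAE in g O2/kWh = 1.8 * 1000 = 1800 g/kWh
P = DO_demand / SAE_g = 750.7 / 1800 = 0.417056 kW

0.417056 kW


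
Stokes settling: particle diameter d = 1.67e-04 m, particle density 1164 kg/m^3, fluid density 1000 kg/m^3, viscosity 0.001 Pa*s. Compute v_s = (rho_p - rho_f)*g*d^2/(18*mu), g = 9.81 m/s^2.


Density difference: rho_p - rho_f = 1164 - 1000 = 164 kg/m^3
d^2 = (1.67e-04)^2 = 2.7889e-08 m^2
Numerator = (rho_p - rho_f) * g * d^2 = 164 * 9.81 * 2.7889e-08 = 4.4868939e-05
Denominator = 18 * mu = 18 * 0.001 = 0.018
v_s = 4.4868939e-05 / 0.018 = 0.00249272 m/s
Check: Re = rho_f * v_s * d / mu = 1000 * 0.00249272 * 1.67e-04 / 0.001 = 0.416 < 1, so Stokes' law applies.

0.00249272 m/s


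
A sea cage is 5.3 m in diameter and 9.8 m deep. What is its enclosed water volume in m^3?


r = d/2 = 5.3/2 = 2.65 m
Base area = pi*r^2 = pi*2.65^2 = 22.061834 m^2
Volume = 22.061834 * 9.8 = 216.206 m^3

216.206 m^3


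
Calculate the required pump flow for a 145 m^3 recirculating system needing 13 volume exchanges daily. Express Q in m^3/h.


Daily recirculation volume = 145 m^3 * 13 = 1885 m^3/day
Flow rate Q = daily volume / 24 h = 1885 / 24 = 78.5417 m^3/h

78.5417 m^3/h


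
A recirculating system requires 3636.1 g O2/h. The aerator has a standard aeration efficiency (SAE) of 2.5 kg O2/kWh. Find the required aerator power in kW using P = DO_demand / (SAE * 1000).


SAE in g O2/kWh = 2.5 * 1000 = 2500 g/kWh
P = DO_demand / SAE_g = 3636.1 / 2500 = 1.45444 kW

1.45444 kW


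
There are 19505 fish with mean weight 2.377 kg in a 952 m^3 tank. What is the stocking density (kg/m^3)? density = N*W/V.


Total biomass = 19505 fish * 2.377 kg = 46363.385 kg
Density = total biomass / volume = 46363.385 / 952 = 48.701 kg/m^3

48.701 kg/m^3


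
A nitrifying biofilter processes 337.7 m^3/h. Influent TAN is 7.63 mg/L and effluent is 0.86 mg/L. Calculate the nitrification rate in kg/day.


Concentration drop: TAN_in - TAN_out = 7.63 - 0.86 = 6.77 mg/L
Hourly TAN removed = Q * dTAN = 337.7 m^3/h * 6.77 mg/L = 2286.229 g/h  (m^3/h * mg/L = g/h)
Daily TAN removed = 2286.229 * 24 = 54869.496 g/day
Convert to kg/day: 54869.496 / 1000 = 54.869496 kg/day

54.869496 kg/day


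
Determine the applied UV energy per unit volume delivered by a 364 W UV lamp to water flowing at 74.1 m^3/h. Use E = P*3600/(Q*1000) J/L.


Energy delivered per hour = 364 W * 3600 s = 1310400 J/h
Volume treated per hour = 74.1 m^3/h * 1000 = 74100 L/h
dose = 1310400 / 74100 = 17.6842 J/L

17.6842 J/L


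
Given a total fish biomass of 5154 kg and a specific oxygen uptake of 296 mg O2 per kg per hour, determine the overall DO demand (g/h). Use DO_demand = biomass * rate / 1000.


Total O2 consumption (mg/h) = 5154 kg * 296 mg/(kg*h) = 1525584 mg/h
Convert to g/h: 1525584 / 1000 = 1525.584 g/h

1525.584 g/h


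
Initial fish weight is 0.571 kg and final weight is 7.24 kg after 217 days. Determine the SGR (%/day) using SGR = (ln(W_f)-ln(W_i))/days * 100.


ln(W_f) = ln(7.24) = 1.9796212
ln(W_i) = ln(0.571) = -0.56036607
ln(W_f) - ln(W_i) = 1.9796212 - -0.56036607 = 2.5399873
SGR = 2.5399873 / 217 * 100 = 1.1705 %/day

1.1705 %/day


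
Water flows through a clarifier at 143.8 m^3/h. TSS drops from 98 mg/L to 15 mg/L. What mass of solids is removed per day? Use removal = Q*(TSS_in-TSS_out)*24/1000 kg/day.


Concentration drop: TSS_in - TSS_out = 98 - 15 = 83 mg/L
Hourly solids removed = Q * dTSS = 143.8 m^3/h * 83 mg/L = 11935.4 g/h  (m^3/h * mg/L = g/h)
Daily solids removed = 11935.4 * 24 = 286449.6 g/day
Convert g to kg: 286449.6 / 1000 = 286.4496 kg/day

286.4496 kg/day


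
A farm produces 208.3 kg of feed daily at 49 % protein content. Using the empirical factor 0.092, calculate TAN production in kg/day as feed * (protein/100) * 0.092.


Protein in feed = 208.3 * 49/100 = 102.067 kg/day
TAN = protein * 0.092 = 102.067 * 0.092 = 9.390164 kg/day

9.390164 kg/day


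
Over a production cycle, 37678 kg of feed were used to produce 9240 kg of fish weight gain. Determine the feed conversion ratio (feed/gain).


FCR = feed consumed / weight gained
FCR = 37678 kg / 9240 kg = 4.07771

4.07771


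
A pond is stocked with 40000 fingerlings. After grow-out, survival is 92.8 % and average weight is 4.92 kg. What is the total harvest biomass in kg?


Survivors = 40000 * 92.8/100 = 37120 fish
Harvest biomass = survivors * W_f = 37120 * 4.92 = 182630.4 kg

182630.4 kg


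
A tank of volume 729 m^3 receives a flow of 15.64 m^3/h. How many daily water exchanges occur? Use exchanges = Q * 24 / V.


Daily flow volume = 15.64 m^3/h * 24 h = 375.36 m^3/day
Exchanges = daily flow / tank volume = 375.36 / 729 = 0.514897 exchanges/day

0.514897 exchanges/day


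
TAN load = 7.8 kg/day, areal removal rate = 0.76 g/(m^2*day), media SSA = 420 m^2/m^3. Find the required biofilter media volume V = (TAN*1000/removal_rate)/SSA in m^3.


A = 7.8*1000 / 0.76 = 10263.158 m^2
V = 10263.158 / 420 = 24.4361

24.4361 m^3


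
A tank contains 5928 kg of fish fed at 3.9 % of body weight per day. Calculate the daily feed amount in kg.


Feeding rate fraction = 3.9% / 100 = 0.039
Daily feed = 5928 kg * 0.039 = 231.192 kg/day

231.192 kg/day


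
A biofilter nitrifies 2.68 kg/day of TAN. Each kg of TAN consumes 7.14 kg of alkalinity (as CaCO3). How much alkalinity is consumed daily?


Alkalinity factor: 7.14 kg CaCO3 consumed per kg TAN nitrified
alk = 2.68 kg TAN * 7.14 = 19.1352 kg CaCO3/day

19.1352 kg CaCO3/day


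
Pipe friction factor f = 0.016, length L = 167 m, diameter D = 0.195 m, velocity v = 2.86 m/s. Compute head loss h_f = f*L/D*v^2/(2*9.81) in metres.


v^2 = 2.86^2 = 8.1796 m^2/s^2
L/D = 167/0.195 = 856.41026
h_f = f*(L/D)*v^2/(2g) = 0.016 * 856.41026 * 8.1796 / 19.62 = 5.71261 m

5.71261 m


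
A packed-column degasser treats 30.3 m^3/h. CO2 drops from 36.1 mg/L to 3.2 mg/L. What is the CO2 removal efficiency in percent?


CO2_out / CO2_in = 3.2 / 36.1 = 0.088642659
Fraction remaining = 0.088642659
efficiency = (1 - 0.088642659) * 100 = 91.1357 %

91.1357 %


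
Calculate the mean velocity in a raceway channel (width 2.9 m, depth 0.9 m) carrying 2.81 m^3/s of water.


Cross-sectional area = W * d = 2.9 * 0.9 = 2.61 m^2
Velocity = Q / A = 2.81 / 2.61 = 1.07663 m/s

1.07663 m/s


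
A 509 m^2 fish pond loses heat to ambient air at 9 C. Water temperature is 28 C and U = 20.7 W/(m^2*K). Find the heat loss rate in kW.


Temperature difference dT = 28 - 9 = 19 K
Heat loss (W) = U * A * dT = 20.7 * 509 * 19 = 200189.7 W
Convert to kW: 200189.7 / 1000 = 200.1897 kW

200.1897 kW


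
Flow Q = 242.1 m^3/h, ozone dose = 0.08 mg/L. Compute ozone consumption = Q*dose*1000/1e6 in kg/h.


O3 demand (mg/h) = Q * dose * 1000 = 242.1 * 0.08 * 1000 = 19368 mg/h
Convert mg to kg: 19368 / 1e6 = 0.019368 kg/h

0.019368 kg/h


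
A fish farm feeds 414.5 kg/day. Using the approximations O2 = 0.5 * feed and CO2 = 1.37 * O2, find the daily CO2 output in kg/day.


O2 = 414.5 * 0.5 = 207.25
CO2 = 207.25 * 1.37 = 283.9325

283.9325 kg/day


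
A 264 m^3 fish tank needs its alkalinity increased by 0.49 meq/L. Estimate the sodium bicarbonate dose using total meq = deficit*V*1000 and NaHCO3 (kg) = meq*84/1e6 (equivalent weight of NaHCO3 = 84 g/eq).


Tank volume in L = 264 m^3 * 1000 = 264000 L
Total meq required = 0.49 meq/L * 264000 L = 129360 meq
NaHCO3 mass = 129360 meq * 84 mg/meq / 1e6 = 10.8662 kg

10.8662 kg


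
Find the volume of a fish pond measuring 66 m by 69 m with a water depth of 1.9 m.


Base area = L * W = 66 * 69 = 4554 m^2
Volume = area * depth = 4554 * 1.9 = 8652.6 m^3

8652.6 m^3


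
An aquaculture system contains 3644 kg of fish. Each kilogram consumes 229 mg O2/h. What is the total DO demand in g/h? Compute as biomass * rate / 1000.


Total O2 consumption (mg/h) = 3644 kg * 229 mg/(kg*h) = 834476 mg/h
Convert to g/h: 834476 / 1000 = 834.476 g/h

834.476 g/h


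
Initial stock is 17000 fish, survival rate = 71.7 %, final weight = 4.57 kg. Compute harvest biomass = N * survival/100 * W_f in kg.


Survivors = 17000 * 71.7/100 = 12189 fish
Harvest biomass = survivors * W_f = 12189 * 4.57 = 55703.73 kg

55703.73 kg


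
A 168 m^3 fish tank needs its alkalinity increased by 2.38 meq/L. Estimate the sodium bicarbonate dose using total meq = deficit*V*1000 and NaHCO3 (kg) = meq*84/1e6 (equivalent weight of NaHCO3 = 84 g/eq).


Tank volume in L = 168 m^3 * 1000 = 168000 L
Total meq required = 2.38 meq/L * 168000 L = 399840 meq
NaHCO3 mass = 399840 meq * 84 mg/meq / 1e6 = 33.5866 kg

33.5866 kg


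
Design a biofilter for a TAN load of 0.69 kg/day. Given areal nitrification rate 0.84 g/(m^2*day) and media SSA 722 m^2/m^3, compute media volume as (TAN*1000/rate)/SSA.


A = 0.69*1000 / 0.84 = 821.42857 m^2
V = 821.42857 / 722 = 1.13771

1.13771 m^3


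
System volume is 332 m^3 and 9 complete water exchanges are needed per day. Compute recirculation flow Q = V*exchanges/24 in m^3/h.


Daily recirculation volume = 332 m^3 * 9 = 2988 m^3/day
Flow rate Q = daily volume / 24 h = 2988 / 24 = 124.5 m^3/h

124.5 m^3/h


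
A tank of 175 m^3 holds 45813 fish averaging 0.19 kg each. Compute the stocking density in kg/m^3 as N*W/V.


Total biomass = 45813 fish * 0.19 kg = 8704.47 kg
Density = total biomass / volume = 8704.47 / 175 = 49.7398 kg/m^3

49.7398 kg/m^3


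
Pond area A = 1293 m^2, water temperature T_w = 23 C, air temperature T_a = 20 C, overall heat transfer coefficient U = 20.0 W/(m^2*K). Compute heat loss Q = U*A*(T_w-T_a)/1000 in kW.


Temperature difference dT = 23 - 20 = 3 K
Heat loss (W) = U * A * dT = 20.0 * 1293 * 3 = 77580 W
Convert to kW: 77580 / 1000 = 77.58 kW

77.58 kW


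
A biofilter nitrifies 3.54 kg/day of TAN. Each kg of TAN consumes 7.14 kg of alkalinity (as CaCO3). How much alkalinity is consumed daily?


Alkalinity factor: 7.14 kg CaCO3 consumed per kg TAN nitrified
alk = 3.54 kg TAN * 7.14 = 25.2756 kg CaCO3/day

25.2756 kg CaCO3/day


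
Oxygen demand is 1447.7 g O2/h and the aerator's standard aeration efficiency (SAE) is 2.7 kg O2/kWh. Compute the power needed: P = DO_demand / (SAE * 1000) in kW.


SAE in g O2/kWh = 2.7 * 1000 = 2700 g/kWh
P = DO_demand / SAE_g = 1447.7 / 2700 = 0.536185 kW

0.536185 kW


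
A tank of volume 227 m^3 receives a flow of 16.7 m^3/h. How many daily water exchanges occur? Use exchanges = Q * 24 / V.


Daily flow volume = 16.7 m^3/h * 24 h = 400.8 m^3/day
Exchanges = daily flow / tank volume = 400.8 / 227 = 1.76564 exchanges/day

1.76564 exchanges/day


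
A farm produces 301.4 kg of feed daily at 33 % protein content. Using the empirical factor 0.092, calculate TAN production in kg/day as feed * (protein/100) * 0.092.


Protein in feed = 301.4 * 33/100 = 99.462 kg/day
TAN = protein * 0.092 = 99.462 * 0.092 = 9.150504 kg/day

9.150504 kg/day


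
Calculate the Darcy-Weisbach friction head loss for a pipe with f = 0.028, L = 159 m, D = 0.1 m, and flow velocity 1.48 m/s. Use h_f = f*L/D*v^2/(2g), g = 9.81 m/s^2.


v^2 = 1.48^2 = 2.1904 m^2/s^2
L/D = 159/0.1 = 1590
h_f = f*(L/D)*v^2/(2g) = 0.028 * 1590 * 2.1904 / 19.62 = 4.97027 m

4.97027 m


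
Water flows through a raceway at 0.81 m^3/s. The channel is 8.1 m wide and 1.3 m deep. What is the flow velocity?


Cross-sectional area = W * d = 8.1 * 1.3 = 10.53 m^2
Velocity = Q / A = 0.81 / 10.53 = 0.0769231 m/s

0.0769231 m/s


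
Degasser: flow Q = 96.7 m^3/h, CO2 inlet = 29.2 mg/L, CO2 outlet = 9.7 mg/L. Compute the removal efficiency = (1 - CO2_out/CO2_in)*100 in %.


CO2_out / CO2_in = 9.7 / 29.2 = 0.33219178
Fraction remaining = 0.33219178
efficiency = (1 - 0.33219178) * 100 = 66.7808 %

66.7808 %


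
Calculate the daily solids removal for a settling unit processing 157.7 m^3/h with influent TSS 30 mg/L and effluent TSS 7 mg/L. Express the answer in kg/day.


Concentration drop: TSS_in - TSS_out = 30 - 7 = 23 mg/L
Hourly solids removed = Q * dTSS = 157.7 m^3/h * 23 mg/L = 3627.1 g/h  (m^3/h * mg/L = g/h)
Daily solids removed = 3627.1 * 24 = 87050.4 g/day
Convert g to kg: 87050.4 / 1000 = 87.0504 kg/day

87.0504 kg/day


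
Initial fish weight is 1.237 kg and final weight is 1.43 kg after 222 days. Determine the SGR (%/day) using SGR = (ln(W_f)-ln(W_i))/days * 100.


ln(W_f) = ln(1.43) = 0.35767444
ln(W_i) = ln(1.237) = 0.21268909
ln(W_f) - ln(W_i) = 0.35767444 - 0.21268909 = 0.14498535
SGR = 0.14498535 / 222 * 100 = 0.0653087 %/day

0.0653087 %/day


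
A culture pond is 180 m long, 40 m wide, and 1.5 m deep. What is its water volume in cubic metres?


Base area = L * W = 180 * 40 = 7200 m^2
Volume = area * depth = 7200 * 1.5 = 10800 m^3

10800 m^3


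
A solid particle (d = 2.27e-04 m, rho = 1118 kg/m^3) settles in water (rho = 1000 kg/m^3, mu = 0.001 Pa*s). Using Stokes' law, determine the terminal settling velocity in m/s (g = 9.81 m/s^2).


Density difference: rho_p - rho_f = 1118 - 1000 = 118 kg/m^3
d^2 = (2.27e-04)^2 = 5.1529e-08 m^2
Numerator = (rho_p - rho_f) * g * d^2 = 118 * 9.81 * 5.1529e-08 = 5.964894e-05
Denominator = 18 * mu = 18 * 0.001 = 0.018
v_s = 5.964894e-05 / 0.018 = 0.00331383 m/s
Check: Re = rho_f * v_s * d / mu = 1000 * 0.00331383 * 2.27e-04 / 0.001 = 0.752 < 1, so Stokes' law applies.

0.00331383 m/s


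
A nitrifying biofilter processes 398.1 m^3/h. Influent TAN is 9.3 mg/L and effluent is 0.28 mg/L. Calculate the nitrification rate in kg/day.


Concentration drop: TAN_in - TAN_out = 9.3 - 0.28 = 9.02 mg/L
Hourly TAN removed = Q * dTAN = 398.1 m^3/h * 9.02 mg/L = 3590.862 g/h  (m^3/h * mg/L = g/h)
Daily TAN removed = 3590.862 * 24 = 86180.688 g/day
Convert to kg/day: 86180.688 / 1000 = 86.180688 kg/day

86.180688 kg/day


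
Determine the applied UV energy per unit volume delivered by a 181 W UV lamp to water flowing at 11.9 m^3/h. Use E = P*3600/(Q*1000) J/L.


Energy delivered per hour = 181 W * 3600 s = 651600 J/h
Volume treated per hour = 11.9 m^3/h * 1000 = 11900 L/h
dose = 651600 / 11900 = 54.7563 J/L

54.7563 J/L


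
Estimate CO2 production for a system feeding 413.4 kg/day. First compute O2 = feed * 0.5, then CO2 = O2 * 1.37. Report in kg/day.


O2 = 413.4 * 0.5 = 206.7
CO2 = 206.7 * 1.37 = 283.179

283.179 kg/day


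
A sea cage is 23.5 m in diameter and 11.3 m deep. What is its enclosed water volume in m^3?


r = d/2 = 23.5/2 = 11.75 m
Base area = pi*r^2 = pi*11.75^2 = 433.73614 m^2
Volume = 433.73614 * 11.3 = 4901.22 m^3

4901.22 m^3


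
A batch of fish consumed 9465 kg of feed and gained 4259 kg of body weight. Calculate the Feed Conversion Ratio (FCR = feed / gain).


FCR = feed consumed / weight gained
FCR = 9465 kg / 4259 kg = 2.22235

2.22235


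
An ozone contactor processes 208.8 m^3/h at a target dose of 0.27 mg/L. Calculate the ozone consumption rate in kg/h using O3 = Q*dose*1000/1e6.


O3 demand (mg/h) = Q * dose * 1000 = 208.8 * 0.27 * 1000 = 56376 mg/h
Convert mg to kg: 56376 / 1e6 = 0.056376 kg/h

0.056376 kg/h


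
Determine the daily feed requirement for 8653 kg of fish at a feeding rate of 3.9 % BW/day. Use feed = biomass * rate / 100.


Feeding rate fraction = 3.9% / 100 = 0.039
Daily feed = 8653 kg * 0.039 = 337.467 kg/day

337.467 kg/day


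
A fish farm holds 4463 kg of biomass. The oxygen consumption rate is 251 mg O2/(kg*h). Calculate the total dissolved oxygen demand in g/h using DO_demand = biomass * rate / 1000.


Total O2 consumption (mg/h) = 4463 kg * 251 mg/(kg*h) = 1120213 mg/h
Convert to g/h: 1120213 / 1000 = 1120.213 g/h

1120.213 g/h


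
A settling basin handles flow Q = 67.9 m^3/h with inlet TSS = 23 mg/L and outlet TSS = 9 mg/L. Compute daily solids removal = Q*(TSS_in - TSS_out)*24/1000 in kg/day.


Concentration drop: TSS_in - TSS_out = 23 - 9 = 14 mg/L
Hourly solids removed = Q * dTSS = 67.9 m^3/h * 14 mg/L = 950.6 g/h  (m^3/h * mg/L = g/h)
Daily solids removed = 950.6 * 24 = 22814.4 g/day
Convert g to kg: 22814.4 / 1000 = 22.8144 kg/day

22.8144 kg/day


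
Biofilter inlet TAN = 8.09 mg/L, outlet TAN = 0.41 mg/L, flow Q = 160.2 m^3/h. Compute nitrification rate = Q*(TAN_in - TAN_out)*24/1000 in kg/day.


Concentration drop: TAN_in - TAN_out = 8.09 - 0.41 = 7.68 mg/L
Hourly TAN removed = Q * dTAN = 160.2 m^3/h * 7.68 mg/L = 1230.336 g/h  (m^3/h * mg/L = g/h)
Daily TAN removed = 1230.336 * 24 = 29528.064 g/day
Convert to kg/day: 29528.064 / 1000 = 29.528064 kg/day

29.528064 kg/day


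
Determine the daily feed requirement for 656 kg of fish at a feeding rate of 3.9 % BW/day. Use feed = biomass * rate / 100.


Feeding rate fraction = 3.9% / 100 = 0.039
Daily feed = 656 kg * 0.039 = 25.584 kg/day

25.584 kg/day


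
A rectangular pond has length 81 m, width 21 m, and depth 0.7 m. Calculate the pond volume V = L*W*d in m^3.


Base area = L * W = 81 * 21 = 1701 m^2
Volume = area * depth = 1701 * 0.7 = 1190.7 m^3

1190.7 m^3


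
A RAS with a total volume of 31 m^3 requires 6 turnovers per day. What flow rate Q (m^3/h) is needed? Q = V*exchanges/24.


Daily recirculation volume = 31 m^3 * 6 = 186 m^3/day
Flow rate Q = daily volume / 24 h = 186 / 24 = 7.75 m^3/h

7.75 m^3/h


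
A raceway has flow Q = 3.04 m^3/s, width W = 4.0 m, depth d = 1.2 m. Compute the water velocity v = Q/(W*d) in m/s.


Cross-sectional area = W * d = 4.0 * 1.2 = 4.8 m^2
Velocity = Q / A = 3.04 / 4.8 = 0.633333 m/s

0.633333 m/s


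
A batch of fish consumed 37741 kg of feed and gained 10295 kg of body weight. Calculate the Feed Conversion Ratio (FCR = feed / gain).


FCR = feed consumed / weight gained
FCR = 37741 kg / 10295 kg = 3.66595

3.66595


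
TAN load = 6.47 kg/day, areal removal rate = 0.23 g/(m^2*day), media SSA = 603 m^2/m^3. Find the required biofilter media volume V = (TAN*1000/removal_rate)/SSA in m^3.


A = 6.47*1000 / 0.23 = 28130.435 m^2
V = 28130.435 / 603 = 46.6508

46.6508 m^3


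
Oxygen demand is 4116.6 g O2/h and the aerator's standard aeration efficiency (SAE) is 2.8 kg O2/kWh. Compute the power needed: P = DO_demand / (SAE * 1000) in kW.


SAE in g O2/kWh = 2.8 * 1000 = 2800 g/kWh
P = DO_demand / SAE_g = 4116.6 / 2800 = 1.47021 kW

1.47021 kW


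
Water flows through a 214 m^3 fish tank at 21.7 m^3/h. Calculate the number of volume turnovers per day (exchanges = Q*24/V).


Daily flow volume = 21.7 m^3/h * 24 h = 520.8 m^3/day
Exchanges = daily flow / tank volume = 520.8 / 214 = 2.43364 exchanges/day

2.43364 exchanges/day


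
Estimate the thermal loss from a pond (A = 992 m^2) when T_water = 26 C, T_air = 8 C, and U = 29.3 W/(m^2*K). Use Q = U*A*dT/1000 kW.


Temperature difference dT = 26 - 8 = 18 K
Heat loss (W) = U * A * dT = 29.3 * 992 * 18 = 523180.8 W
Convert to kW: 523180.8 / 1000 = 523.1808 kW

523.1808 kW
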